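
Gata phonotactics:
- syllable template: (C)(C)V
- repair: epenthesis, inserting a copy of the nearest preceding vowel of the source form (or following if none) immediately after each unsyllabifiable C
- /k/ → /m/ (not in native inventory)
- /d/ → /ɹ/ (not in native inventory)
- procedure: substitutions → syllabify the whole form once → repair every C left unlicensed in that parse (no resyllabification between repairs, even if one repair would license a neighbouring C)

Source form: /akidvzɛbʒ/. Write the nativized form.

Substitution: /k/ → /m/, /d/ → /ɹ/, giving /amiɹvzɛbʒ/.
Under (C)(C)V, the unsyllabifiable consonants are /ɹ/, /b/, /ʒ/ (no codas are permitted; onsets may contain at most 2 consonants).
Inserting the epenthetic vowel yields /ɹ/ → /ɹi/, /b/ → /bɛ/, /ʒ/ → /ʒɛ/.

amiɹivzɛbɛʒɛ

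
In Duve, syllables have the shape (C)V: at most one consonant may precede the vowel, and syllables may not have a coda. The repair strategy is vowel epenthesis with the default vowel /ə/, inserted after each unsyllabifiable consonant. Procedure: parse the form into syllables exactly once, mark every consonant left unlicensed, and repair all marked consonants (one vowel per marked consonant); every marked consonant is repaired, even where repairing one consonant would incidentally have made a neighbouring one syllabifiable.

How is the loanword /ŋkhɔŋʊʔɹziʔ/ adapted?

Under (C)V, the unsyllabifiable consonants are /ŋ/, /k/, /ʔ/, /ɹ/, /ʔ/ (no codas are permitted; onsets are limited to one consonant).
Epenthesis after each stranded consonant: /ŋ/ → /ŋə/, /k/ → /kə/, /ʔ/ → /ʔə/, /ɹ/ → /ɹə/, /ʔ/ → /ʔə/.

ŋəkəhɔŋʊʔəɹəziʔə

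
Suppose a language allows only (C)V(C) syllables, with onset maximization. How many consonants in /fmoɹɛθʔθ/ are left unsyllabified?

The consonants /f/, /ʔ/, /θ/ cannot be parsed into a legal (C)V(C) syllable (at most one coda consonant is licensed; onsets are limited to one consonant).

3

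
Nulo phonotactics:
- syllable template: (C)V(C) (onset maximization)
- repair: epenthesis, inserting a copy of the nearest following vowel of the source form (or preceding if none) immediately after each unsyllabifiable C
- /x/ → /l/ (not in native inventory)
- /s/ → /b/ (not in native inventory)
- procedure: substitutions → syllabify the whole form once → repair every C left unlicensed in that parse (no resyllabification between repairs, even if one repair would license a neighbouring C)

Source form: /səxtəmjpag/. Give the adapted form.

Substitution: /s/ → /b/, /x/ → /l/, giving /bəltəmjpag/.
Syllabifying with onset maximization leaves /j/ stranded (at most one coda consonant is licensed; onsets are limited to one consonant).
Inserting the epenthetic vowel yields /j/ → /ja/.

bəltəmjapag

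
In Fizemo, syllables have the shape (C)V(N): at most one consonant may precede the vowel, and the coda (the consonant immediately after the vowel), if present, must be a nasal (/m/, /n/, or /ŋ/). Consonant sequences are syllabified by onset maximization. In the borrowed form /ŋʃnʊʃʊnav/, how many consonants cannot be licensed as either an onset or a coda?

3

The consonants /ŋ/, /ʃ/, /v/ cannot be parsed into a legal (C)V(N) syllable (only a nasal (/m/, /n/, or /ŋ/) is licensed in coda position; onsets are limited to one consonant).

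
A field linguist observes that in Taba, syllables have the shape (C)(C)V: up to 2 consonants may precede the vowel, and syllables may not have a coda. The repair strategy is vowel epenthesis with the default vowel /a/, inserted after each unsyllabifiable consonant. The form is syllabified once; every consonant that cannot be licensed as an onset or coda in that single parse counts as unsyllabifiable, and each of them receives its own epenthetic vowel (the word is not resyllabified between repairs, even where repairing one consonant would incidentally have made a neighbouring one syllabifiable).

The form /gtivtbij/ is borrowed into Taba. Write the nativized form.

gtivatbija

The consonants /v/, /j/ cannot be parsed into a legal (C)(C)V syllable (no codas are permitted; onsets may contain at most 2 consonants).
Each unlicensed consonant becomes the onset of a new syllable: /v/ → /va/, /j/ → /ja/.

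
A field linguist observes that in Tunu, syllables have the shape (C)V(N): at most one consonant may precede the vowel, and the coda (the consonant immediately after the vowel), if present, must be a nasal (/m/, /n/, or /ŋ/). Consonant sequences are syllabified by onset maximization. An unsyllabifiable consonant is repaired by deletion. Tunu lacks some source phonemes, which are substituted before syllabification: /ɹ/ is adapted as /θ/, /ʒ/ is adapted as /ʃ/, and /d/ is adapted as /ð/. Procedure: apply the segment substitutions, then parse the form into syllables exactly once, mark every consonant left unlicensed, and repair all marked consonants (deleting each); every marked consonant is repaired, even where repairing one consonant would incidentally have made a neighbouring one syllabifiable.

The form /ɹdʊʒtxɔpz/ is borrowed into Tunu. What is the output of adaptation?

Substitution: /ɹ/ → /θ/, /d/ → /ð/, /ʒ/ → /ʃ/, giving /θðʊʃtxɔpz/.
The consonants /θ/, /ʃ/, /t/, /p/, /z/ cannot be parsed into a legal (C)V(N) syllable (only a nasal (/m/, /n/, or /ŋ/) is licensed in coda position; onsets are limited to one consonant).
Deletion applies to /θ/, /ʃ/, /t/, /p/, /z/.

ðʊxɔ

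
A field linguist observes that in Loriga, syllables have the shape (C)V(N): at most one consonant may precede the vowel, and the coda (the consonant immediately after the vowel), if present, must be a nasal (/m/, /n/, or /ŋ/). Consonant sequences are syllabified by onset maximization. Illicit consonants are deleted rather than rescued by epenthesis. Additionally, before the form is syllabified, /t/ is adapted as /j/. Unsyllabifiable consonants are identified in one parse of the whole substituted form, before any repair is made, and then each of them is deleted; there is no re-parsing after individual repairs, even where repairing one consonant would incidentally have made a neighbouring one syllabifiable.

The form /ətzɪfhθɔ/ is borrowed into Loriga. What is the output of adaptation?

Substitution: /t/ → /j/, giving /əjzɪfhθɔ/.
Syllabifying with onset maximization leaves /j/, /f/, /h/ stranded (only a nasal (/m/, /n/, or /ŋ/) is licensed in coda position; onsets are limited to one consonant).
Deleting the stranded consonants removes /j/, /f/, /h/.

əzɪθɔ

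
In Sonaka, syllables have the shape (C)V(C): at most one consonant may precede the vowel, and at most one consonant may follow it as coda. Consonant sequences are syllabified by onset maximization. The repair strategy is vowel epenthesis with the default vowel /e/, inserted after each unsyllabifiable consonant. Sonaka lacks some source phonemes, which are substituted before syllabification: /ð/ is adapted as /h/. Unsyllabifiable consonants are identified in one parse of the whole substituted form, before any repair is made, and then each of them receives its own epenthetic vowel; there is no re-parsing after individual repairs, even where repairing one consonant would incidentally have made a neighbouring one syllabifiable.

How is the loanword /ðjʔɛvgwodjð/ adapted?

Substitution: /ð/ → /h/, giving /hjʔɛvgwodjh/.
Under (C)V(C), the unsyllabifiable consonants are /h/, /j/, /g/, /j/, /h/ (at most one coda consonant is licensed; onsets are limited to one consonant).
Inserting the epenthetic vowel yields /h/ → /he/, /j/ → /je/, /g/ → /ge/, /j/ → /je/, /h/ → /he/.

hejeʔɛvgewodjehe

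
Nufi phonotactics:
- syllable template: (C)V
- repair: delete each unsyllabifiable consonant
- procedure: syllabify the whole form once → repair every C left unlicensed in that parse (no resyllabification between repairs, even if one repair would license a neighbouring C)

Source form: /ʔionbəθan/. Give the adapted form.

ʔiobəθa

Under (C)V, the unsyllabifiable consonants are /n/, /n/ (no codas are permitted; onsets are limited to one consonant).
Each unlicensed consonant is deleted: /n/, /n/.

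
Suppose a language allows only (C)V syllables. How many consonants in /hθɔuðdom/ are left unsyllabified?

Under (C)V, the unsyllabifiable consonants are /h/, /ð/, /m/ (no codas are permitted; onsets are limited to one consonant).

3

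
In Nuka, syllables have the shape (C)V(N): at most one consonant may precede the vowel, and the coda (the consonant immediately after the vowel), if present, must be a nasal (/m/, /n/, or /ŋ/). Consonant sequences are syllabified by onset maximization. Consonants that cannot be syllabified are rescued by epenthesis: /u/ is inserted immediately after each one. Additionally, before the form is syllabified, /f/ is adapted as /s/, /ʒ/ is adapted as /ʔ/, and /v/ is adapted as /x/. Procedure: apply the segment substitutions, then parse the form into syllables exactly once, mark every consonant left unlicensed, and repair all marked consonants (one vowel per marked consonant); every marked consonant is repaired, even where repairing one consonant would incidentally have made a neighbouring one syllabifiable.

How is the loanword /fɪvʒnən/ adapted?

Substitution: /f/ → /s/, /v/ → /x/, /ʒ/ → /ʔ/, giving /sɪxʔnən/.
The consonants /x/, /ʔ/ cannot be parsed into a legal (C)V(N) syllable (only a nasal (/m/, /n/, or /ŋ/) is licensed in coda position; onsets are limited to one consonant).
Each unlicensed consonant becomes the onset of a new syllable: /x/ → /xu/, /ʔ/ → /ʔu/.

sɪxuʔunən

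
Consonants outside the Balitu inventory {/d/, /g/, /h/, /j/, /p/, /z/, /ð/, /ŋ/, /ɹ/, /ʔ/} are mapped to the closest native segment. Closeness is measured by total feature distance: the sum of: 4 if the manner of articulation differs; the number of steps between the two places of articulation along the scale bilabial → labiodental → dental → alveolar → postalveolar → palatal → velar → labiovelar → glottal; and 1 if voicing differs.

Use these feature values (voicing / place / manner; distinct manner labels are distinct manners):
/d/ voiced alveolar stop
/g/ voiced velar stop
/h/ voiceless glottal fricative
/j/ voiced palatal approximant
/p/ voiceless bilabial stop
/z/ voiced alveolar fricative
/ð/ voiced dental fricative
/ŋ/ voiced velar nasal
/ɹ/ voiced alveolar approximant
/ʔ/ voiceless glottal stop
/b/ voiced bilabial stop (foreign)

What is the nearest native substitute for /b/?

/p/ is closest: same manner (stop), place distance 0 (bilabial→bilabial), voicing differs (+1); total 1. Next closest is /d/ at distance 3.

p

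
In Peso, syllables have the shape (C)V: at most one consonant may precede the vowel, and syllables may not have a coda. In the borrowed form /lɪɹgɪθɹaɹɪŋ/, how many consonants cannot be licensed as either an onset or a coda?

The consonants /ɹ/, /θ/, /ŋ/ cannot be parsed into a legal (C)V syllable (no codas are permitted; onsets are limited to one consonant).

3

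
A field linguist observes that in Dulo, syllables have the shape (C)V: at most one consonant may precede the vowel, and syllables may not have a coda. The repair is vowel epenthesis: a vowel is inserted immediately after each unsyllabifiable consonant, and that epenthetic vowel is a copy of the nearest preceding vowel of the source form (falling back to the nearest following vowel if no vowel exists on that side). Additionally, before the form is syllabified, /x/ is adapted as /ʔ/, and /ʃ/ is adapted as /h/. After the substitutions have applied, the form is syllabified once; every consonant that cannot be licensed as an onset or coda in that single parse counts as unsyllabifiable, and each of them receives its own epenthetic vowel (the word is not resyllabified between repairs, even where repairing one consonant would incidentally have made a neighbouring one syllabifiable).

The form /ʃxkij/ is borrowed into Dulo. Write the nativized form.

Substitution: /ʃ/ → /h/, /x/ → /ʔ/, giving /hʔkij/.
Under (C)V, the unsyllabifiable consonants are /h/, /ʔ/, /j/ (no codas are permitted; onsets are limited to one consonant).
Each unlicensed consonant becomes the onset of a new syllable: /h/ → /hi/, /ʔ/ → /ʔi/, /j/ → /ji/.

hiʔikiji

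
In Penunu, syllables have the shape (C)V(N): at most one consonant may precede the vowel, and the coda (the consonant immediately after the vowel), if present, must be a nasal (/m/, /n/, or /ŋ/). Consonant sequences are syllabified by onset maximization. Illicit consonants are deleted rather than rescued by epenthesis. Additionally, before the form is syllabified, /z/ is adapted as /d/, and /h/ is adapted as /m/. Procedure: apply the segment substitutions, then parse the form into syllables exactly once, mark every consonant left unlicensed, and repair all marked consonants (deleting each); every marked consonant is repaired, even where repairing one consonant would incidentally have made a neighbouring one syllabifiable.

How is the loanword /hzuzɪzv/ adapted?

Substitution: /h/ → /m/, /z/ → /d/, giving /mdudɪdv/.
Syllabifying with onset maximization leaves /m/, /d/, /v/ stranded (only a nasal (/m/, /n/, or /ŋ/) is licensed in coda position; onsets are limited to one consonant).
Each unlicensed consonant is deleted: /m/, /d/, /v/.

dudɪ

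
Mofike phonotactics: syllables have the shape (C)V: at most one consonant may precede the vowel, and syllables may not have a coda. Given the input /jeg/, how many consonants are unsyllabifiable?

The consonants /g/ cannot be parsed into a legal (C)V syllable (no codas are permitted; onsets are limited to one consonant).

1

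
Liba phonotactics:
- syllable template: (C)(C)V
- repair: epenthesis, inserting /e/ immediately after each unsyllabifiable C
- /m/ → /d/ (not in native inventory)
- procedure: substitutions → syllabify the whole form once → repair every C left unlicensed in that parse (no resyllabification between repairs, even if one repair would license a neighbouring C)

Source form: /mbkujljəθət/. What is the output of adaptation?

debkujeljəθəte

Substitution: /m/ → /d/, giving /dbkujljəθət/.
Under (C)(C)V, the unsyllabifiable consonants are /d/, /j/, /t/ (no codas are permitted; onsets may contain at most 2 consonants).
Epenthesis after each stranded consonant: /d/ → /de/, /j/ → /je/, /t/ → /te/.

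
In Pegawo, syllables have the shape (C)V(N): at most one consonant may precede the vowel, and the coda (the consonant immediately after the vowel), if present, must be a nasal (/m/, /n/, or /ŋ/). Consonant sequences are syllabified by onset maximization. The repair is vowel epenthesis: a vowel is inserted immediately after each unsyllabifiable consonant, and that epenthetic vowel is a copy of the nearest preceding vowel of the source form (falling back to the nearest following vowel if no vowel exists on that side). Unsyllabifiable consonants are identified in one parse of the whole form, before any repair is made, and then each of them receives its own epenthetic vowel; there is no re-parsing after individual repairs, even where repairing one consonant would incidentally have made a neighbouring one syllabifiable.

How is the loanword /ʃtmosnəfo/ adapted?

Syllabifying with onset maximization leaves /ʃ/, /t/, /s/ stranded (only a nasal (/m/, /n/, or /ŋ/) is licensed in coda position; onsets are limited to one consonant).
Inserting the epenthetic vowel yields /ʃ/ → /ʃo/, /t/ → /to/, /s/ → /so/.

ʃotomosonəfo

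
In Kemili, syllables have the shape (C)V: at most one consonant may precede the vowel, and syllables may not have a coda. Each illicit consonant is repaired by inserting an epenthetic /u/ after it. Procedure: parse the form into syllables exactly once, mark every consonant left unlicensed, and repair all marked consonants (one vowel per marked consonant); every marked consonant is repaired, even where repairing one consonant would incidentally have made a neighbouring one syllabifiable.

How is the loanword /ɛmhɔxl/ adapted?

The consonants /m/, /x/, /l/ cannot be parsed into a legal (C)V syllable (no codas are permitted; onsets are limited to one consonant).
Each unlicensed consonant becomes the onset of a new syllable: /m/ → /mu/, /x/ → /xu/, /l/ → /lu/.

ɛmuhɔxulu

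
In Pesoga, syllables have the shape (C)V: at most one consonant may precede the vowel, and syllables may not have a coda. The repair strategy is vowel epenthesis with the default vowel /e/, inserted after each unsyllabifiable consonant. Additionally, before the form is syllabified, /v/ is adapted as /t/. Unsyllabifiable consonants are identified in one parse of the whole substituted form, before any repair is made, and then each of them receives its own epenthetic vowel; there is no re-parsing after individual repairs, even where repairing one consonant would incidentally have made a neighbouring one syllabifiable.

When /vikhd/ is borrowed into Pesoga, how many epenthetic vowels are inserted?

After substitution the input is /tikhd/.
The unsyllabifiable consonants are /k/, /h/, /d/; each receives one epenthetic vowel.

3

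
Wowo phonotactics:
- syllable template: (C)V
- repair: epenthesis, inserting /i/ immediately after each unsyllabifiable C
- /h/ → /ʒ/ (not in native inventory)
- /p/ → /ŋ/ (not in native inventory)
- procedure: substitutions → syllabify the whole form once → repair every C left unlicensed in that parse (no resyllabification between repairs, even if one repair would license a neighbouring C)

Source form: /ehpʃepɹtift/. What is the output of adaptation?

Substitution: /h/ → /ʒ/, /p/ → /ŋ/, giving /eʒŋʃeŋɹtift/.
The consonants /ʒ/, /ŋ/, /ŋ/, /ɹ/, /f/, /t/ cannot be parsed into a legal (C)V syllable (no codas are permitted; onsets are limited to one consonant).
Inserting the epenthetic vowel yields /ʒ/ → /ʒi/, /ŋ/ → /ŋi/, /ŋ/ → /ŋi/, /ɹ/ → /ɹi/, /f/ → /fi/, /t/ → /ti/.

eʒiŋiʃeŋiɹitifiti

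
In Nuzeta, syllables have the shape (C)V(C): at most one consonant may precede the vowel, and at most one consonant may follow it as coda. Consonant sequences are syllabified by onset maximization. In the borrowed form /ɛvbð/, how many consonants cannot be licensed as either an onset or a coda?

2

Under (C)V(C), the unsyllabifiable consonants are /b/, /ð/ (at most one coda consonant is licensed; onsets are limited to one consonant).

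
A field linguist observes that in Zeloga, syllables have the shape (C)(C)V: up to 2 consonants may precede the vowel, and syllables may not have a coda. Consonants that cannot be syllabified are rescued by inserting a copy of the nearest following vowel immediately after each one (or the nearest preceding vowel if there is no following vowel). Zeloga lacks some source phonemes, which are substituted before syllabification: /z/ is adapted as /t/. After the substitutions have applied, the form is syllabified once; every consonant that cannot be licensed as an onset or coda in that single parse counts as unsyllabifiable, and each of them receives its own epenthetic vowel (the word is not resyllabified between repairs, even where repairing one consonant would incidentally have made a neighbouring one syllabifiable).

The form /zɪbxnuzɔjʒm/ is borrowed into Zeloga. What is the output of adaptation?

tɪbuxnutɔjɔʒɔmɔ

Substitution: /z/ → /t/, giving /tɪbxnutɔjʒm/.
Syllabifying with onset maximization leaves /b/, /j/, /ʒ/, /m/ stranded (no codas are permitted; onsets may contain at most 2 consonants).
Each unlicensed consonant becomes the onset of a new syllable: /b/ → /bu/, /j/ → /jɔ/, /ʒ/ → /ʒɔ/, /m/ → /mɔ/.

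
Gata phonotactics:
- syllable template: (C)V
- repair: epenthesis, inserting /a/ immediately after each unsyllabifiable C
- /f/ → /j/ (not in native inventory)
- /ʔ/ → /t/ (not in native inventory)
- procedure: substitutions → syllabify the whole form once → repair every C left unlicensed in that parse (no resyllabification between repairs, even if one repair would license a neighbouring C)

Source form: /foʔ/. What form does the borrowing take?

Substitution: /f/ → /j/, /ʔ/ → /t/, giving /jot/.
Under (C)V, the unsyllabifiable consonants are /t/ (no codas are permitted; onsets are limited to one consonant).
Epenthesis after each stranded consonant: /t/ → /ta/.

jota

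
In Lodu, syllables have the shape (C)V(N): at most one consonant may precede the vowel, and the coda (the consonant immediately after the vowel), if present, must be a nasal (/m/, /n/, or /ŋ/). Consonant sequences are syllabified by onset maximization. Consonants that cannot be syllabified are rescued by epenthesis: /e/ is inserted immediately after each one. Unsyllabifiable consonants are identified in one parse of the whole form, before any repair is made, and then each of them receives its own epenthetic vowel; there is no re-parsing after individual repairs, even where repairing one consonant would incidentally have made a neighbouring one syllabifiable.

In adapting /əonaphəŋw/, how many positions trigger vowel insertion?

The unsyllabifiable consonants are /p/, /w/; each receives one epenthetic vowel.

2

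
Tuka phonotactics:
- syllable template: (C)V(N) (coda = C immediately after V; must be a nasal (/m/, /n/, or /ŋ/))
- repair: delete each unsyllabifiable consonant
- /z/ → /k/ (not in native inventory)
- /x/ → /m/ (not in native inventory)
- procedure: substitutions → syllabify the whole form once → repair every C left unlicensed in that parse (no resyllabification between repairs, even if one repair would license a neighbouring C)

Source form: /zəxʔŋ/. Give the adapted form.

Substitution: /z/ → /k/, /x/ → /m/, giving /kəmʔŋ/.
Under (C)V(N), the unsyllabifiable consonants are /ʔ/, /ŋ/ (only a nasal (/m/, /n/, or /ŋ/) is licensed in coda position; onsets are limited to one consonant).
Deleting the stranded consonants removes /ʔ/, /ŋ/.

kəm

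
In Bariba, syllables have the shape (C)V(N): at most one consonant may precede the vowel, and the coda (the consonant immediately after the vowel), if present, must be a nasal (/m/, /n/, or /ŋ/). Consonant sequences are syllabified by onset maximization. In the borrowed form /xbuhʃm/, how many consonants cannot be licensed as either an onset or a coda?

Under (C)V(N), the unsyllabifiable consonants are /x/, /h/, /ʃ/, /m/ (only a nasal (/m/, /n/, or /ŋ/) is licensed in coda position; onsets are limited to one consonant).

4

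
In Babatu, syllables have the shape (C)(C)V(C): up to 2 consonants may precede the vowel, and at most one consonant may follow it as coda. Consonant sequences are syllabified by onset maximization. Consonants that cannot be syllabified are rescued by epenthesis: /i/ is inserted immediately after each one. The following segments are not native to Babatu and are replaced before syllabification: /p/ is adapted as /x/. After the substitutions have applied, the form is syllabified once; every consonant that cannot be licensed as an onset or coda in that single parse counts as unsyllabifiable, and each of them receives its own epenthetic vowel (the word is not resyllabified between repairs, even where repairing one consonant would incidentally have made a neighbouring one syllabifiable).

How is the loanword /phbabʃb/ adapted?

Substitution: /p/ → /x/, giving /xhbabʃb/.
Syllabifying with onset maximization leaves /x/, /ʃ/, /b/ stranded (at most one coda consonant is licensed; onsets may contain at most 2 consonants).
Inserting the epenthetic vowel yields /x/ → /xi/, /ʃ/ → /ʃi/, /b/ → /bi/.

xihbabʃibi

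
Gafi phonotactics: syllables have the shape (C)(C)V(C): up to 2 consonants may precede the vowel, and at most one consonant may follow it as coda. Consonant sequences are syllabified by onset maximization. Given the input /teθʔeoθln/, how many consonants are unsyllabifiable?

The consonants /l/, /n/ cannot be parsed into a legal (C)(C)V(C) syllable (at most one coda consonant is licensed; onsets may contain at most 2 consonants).

2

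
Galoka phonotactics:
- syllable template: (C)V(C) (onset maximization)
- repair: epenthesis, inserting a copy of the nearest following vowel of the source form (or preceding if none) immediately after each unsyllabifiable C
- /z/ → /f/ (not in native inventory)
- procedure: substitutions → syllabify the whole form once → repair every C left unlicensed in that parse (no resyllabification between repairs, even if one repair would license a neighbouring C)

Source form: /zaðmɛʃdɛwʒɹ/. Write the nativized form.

faðmɛʃdɛwʒɛɹɛ

Substitution: /z/ → /f/, giving /faðmɛʃdɛwʒɹ/.
Syllabifying with onset maximization leaves /ʒ/, /ɹ/ stranded (at most one coda consonant is licensed; onsets are limited to one consonant).
Epenthesis after each stranded consonant: /ʒ/ → /ʒɛ/, /ɹ/ → /ɹɛ/.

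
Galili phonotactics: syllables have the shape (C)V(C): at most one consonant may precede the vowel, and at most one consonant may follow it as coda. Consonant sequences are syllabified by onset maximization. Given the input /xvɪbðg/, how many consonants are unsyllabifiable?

Syllabifying with onset maximization leaves /x/, /ð/, /g/ stranded (at most one coda consonant is licensed; onsets are limited to one consonant).

3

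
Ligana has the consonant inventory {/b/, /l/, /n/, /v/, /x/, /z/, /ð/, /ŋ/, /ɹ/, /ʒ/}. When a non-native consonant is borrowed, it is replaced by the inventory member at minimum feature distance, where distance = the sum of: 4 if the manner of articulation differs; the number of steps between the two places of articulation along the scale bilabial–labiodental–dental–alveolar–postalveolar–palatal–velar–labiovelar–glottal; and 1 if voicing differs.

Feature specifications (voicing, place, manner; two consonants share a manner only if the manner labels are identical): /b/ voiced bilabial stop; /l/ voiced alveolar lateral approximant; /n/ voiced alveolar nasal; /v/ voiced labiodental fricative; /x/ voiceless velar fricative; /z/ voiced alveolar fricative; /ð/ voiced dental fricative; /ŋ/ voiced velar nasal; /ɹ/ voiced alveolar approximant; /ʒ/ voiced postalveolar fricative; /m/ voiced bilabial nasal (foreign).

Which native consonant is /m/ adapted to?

/n/ is closest: same manner (nasal), place distance 3 (bilabial→alveolar), same voicing; total 3. Next closest is /b/ at distance 4.

n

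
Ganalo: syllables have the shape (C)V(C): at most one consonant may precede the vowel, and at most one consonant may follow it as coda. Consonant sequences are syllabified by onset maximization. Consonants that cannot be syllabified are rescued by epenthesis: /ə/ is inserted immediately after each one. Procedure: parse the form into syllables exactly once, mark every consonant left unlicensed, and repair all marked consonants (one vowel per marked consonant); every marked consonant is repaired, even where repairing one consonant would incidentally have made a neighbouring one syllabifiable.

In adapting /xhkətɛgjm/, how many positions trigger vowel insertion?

4

The unsyllabifiable consonants are /x/, /h/, /j/, /m/; each receives one epenthetic vowel.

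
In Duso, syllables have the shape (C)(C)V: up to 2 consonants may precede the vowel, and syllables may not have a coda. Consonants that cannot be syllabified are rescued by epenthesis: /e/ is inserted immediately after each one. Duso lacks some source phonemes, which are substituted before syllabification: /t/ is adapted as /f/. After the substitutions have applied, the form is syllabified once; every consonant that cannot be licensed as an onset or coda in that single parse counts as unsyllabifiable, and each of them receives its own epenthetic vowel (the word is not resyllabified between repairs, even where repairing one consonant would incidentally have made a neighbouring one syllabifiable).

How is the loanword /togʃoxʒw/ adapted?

fogʃoxeʒewe

Substitution: /t/ → /f/, giving /fogʃoxʒw/.
Under (C)(C)V, the unsyllabifiable consonants are /x/, /ʒ/, /w/ (no codas are permitted; onsets may contain at most 2 consonants).
Each unlicensed consonant becomes the onset of a new syllable: /x/ → /xe/, /ʒ/ → /ʒe/, /w/ → /we/.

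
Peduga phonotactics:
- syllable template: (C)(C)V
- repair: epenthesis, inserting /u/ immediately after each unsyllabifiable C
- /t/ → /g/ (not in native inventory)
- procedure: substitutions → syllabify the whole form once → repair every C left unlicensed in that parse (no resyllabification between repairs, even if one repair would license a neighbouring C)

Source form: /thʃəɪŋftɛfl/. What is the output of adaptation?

Substitution: /t/ → /g/, giving /ghʃəɪŋfgɛfl/.
Syllabifying with onset maximization leaves /g/, /ŋ/, /f/, /l/ stranded (no codas are permitted; onsets may contain at most 2 consonants).
Each unlicensed consonant becomes the onset of a new syllable: /g/ → /gu/, /ŋ/ → /ŋu/, /f/ → /fu/, /l/ → /lu/.

guhʃəɪŋufgɛfulu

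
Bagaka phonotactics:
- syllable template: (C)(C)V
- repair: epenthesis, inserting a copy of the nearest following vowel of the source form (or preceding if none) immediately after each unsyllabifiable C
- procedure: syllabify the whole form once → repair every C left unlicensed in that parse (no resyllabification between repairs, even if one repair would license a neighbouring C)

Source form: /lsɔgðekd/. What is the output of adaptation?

The consonants /k/, /d/ cannot be parsed into a legal (C)(C)V syllable (no codas are permitted; onsets may contain at most 2 consonants).
Each unlicensed consonant becomes the onset of a new syllable: /k/ → /ke/, /d/ → /de/.

lsɔgðekede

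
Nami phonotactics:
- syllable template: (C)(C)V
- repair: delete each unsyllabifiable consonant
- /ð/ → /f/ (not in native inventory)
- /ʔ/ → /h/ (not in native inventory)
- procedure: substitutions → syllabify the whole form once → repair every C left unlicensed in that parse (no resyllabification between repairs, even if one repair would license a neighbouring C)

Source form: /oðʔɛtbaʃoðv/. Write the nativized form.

ofhɛtbaʃo

Substitution: /ð/ → /f/, /ʔ/ → /h/, giving /ofhɛtbaʃofv/.
The consonants /f/, /v/ cannot be parsed into a legal (C)(C)V syllable (no codas are permitted; onsets may contain at most 2 consonants).
Each unlicensed consonant is deleted: /f/, /v/.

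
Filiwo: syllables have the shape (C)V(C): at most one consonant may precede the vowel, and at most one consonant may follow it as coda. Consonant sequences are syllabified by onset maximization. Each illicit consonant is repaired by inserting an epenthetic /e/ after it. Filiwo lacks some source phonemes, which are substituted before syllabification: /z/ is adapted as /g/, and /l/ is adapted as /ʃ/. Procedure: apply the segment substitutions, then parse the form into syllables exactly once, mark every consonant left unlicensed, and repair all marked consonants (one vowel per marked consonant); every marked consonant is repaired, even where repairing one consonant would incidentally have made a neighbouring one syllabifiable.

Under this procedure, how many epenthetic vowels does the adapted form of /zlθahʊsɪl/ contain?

2

After substitution the input is /gʃθahʊsɪʃ/.
The unsyllabifiable consonants are /g/, /ʃ/; each receives one epenthetic vowel.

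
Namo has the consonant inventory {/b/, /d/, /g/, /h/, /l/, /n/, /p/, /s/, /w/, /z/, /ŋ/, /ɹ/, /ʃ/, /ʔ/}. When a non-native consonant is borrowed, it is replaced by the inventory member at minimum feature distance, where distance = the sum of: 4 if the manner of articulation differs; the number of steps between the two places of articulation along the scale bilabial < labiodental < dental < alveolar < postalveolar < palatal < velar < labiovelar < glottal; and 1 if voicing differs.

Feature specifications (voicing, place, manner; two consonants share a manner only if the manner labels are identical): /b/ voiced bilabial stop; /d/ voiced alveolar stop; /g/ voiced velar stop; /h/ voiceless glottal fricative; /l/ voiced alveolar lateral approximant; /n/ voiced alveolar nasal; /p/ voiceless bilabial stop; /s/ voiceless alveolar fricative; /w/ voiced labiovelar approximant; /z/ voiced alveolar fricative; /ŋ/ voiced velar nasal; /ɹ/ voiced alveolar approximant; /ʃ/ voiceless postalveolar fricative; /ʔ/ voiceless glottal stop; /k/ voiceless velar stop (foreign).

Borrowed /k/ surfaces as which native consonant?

g

/g/ is closest: same manner (stop), place distance 0 (velar→velar), voicing differs (+1); total 1. Next closest is /ʔ/ at distance 2.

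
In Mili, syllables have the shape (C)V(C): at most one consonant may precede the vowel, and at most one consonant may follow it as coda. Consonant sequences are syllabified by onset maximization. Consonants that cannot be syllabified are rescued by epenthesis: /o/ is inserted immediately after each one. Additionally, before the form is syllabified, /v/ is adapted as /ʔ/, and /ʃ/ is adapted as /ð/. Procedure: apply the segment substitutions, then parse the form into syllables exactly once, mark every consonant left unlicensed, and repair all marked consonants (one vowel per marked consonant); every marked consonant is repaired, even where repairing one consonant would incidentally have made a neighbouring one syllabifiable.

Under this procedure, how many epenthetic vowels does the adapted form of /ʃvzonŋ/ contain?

After substitution the input is /ðʔzonŋ/.
The unsyllabifiable consonants are /ð/, /ʔ/, /ŋ/; each receives one epenthetic vowel.

3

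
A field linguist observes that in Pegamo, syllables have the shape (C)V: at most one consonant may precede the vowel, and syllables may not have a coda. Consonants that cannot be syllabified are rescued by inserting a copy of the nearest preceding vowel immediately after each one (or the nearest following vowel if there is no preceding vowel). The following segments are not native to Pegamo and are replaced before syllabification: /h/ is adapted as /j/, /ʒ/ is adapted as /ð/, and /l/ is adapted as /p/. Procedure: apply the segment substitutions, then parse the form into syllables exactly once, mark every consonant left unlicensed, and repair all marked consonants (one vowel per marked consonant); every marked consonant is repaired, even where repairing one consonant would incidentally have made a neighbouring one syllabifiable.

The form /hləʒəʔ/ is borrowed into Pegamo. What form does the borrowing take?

Substitution: /h/ → /j/, /l/ → /p/, /ʒ/ → /ð/, giving /jpəðəʔ/.
Syllabifying with onset maximization leaves /j/, /ʔ/ stranded (no codas are permitted; onsets are limited to one consonant).
Each unlicensed consonant becomes the onset of a new syllable: /j/ → /jə/, /ʔ/ → /ʔə/.

jəpəðəʔə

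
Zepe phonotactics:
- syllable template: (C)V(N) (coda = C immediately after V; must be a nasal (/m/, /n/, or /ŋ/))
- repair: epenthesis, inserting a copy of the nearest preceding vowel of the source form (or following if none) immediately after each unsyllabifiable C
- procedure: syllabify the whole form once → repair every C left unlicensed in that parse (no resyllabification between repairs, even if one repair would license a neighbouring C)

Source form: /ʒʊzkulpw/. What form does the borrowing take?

Under (C)V(N), the unsyllabifiable consonants are /z/, /l/, /p/, /w/ (only a nasal (/m/, /n/, or /ŋ/) is licensed in coda position; onsets are limited to one consonant).
Inserting the epenthetic vowel yields /z/ → /zʊ/, /l/ → /lu/, /p/ → /pu/, /w/ → /wu/.

ʒʊzʊkulupuwu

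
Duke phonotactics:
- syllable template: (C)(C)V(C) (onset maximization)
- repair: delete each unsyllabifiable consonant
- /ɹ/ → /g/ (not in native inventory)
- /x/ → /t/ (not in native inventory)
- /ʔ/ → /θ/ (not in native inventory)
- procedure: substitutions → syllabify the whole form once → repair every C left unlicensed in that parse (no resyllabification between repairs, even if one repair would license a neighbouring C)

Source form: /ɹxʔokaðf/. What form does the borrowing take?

Substitution: /ɹ/ → /g/, /x/ → /t/, /ʔ/ → /θ/, giving /gtθokaðf/.
Under (C)(C)V(C), the unsyllabifiable consonants are /g/, /f/ (at most one coda consonant is licensed; onsets may contain at most 2 consonants).
Deleting the stranded consonants removes /g/, /f/.

tθokað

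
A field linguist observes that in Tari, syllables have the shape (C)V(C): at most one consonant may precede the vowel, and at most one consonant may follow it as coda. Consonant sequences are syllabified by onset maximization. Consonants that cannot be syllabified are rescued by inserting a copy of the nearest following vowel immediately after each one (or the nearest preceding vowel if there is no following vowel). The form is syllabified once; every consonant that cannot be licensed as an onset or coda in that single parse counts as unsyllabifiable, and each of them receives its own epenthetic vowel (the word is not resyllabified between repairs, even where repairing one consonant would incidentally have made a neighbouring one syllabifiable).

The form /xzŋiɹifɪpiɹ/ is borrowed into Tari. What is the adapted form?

xiziŋiɹifɪpiɹ

The consonants /x/, /z/ cannot be parsed into a legal (C)V(C) syllable (at most one coda consonant is licensed; onsets are limited to one consonant).
Epenthesis after each stranded consonant: /x/ → /xi/, /z/ → /zi/.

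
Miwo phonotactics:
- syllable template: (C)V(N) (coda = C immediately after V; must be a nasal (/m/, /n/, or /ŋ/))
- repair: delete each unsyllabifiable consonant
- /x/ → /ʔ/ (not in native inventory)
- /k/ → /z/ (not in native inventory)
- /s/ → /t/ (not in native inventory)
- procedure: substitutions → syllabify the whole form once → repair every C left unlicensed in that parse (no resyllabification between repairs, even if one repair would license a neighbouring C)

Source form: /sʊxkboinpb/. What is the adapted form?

Substitution: /s/ → /t/, /x/ → /ʔ/, /k/ → /z/, giving /tʊʔzboinpb/.
The consonants /ʔ/, /z/, /p/, /b/ cannot be parsed into a legal (C)V(N) syllable (only a nasal (/m/, /n/, or /ŋ/) is licensed in coda position; onsets are limited to one consonant).
Deleting the stranded consonants removes /ʔ/, /z/, /p/, /b/.

tʊboin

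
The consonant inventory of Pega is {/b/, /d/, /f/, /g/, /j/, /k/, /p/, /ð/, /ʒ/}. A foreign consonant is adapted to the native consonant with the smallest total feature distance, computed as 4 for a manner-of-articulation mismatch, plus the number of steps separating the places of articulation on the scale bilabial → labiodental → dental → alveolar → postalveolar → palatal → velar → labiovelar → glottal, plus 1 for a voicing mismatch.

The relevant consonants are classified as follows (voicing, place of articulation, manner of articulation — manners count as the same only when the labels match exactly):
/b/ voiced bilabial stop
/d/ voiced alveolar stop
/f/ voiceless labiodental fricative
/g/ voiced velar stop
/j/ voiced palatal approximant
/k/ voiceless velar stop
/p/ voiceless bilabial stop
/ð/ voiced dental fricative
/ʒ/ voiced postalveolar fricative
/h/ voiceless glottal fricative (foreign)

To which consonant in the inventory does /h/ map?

ʒ

/ʒ/ is closest: same manner (fricative), place distance 4 (glottal→postalveolar), voicing differs (+1); total 5. Next closest is /k/ at distance 6.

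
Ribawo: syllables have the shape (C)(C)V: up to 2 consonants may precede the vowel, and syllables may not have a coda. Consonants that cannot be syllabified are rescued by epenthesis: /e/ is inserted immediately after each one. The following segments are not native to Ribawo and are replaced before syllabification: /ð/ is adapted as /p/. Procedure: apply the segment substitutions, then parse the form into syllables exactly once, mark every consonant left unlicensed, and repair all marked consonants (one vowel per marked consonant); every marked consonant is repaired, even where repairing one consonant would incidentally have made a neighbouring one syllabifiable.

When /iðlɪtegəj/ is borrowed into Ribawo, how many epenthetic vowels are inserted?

1

After substitution the input is /iplɪtegəj/.
The unsyllabifiable consonants are /j/; each receives one epenthetic vowel.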